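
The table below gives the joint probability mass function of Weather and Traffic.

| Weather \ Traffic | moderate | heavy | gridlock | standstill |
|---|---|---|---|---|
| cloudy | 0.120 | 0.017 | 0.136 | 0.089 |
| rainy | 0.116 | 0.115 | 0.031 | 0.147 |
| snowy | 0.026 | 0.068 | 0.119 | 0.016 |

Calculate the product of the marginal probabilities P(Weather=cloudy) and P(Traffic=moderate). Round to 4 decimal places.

0.0948

P(Weather=cloudy) = 0.120 + 0.017 + 0.136 + 0.089 = 0.362.
P(Traffic=moderate) = 0.120 + 0.116 + 0.026 = 0.262.
Product: 0.362 × 0.262 = 0.0948.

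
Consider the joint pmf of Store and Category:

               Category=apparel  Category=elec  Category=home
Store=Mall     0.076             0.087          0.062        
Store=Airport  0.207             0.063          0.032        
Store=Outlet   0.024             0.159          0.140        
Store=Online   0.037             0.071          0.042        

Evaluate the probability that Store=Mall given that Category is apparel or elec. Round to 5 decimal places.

0.22514

P(Category=apparel) = 0.076 + 0.207 + 0.024 + 0.037 = 0.344.
P(Category=elec) = 0.087 + 0.063 + 0.159 + 0.071 = 0.380.
P(Category ∈ {apparel, elec}) = 0.344 + 0.380 = 0.724; P(Store=Mall, Category ∈ {apparel, elec}) = 0.076 + 0.087 = 0.163.
P(Store=Mall | Category ∈ {apparel, elec}) = 0.163/0.724 = 0.22514.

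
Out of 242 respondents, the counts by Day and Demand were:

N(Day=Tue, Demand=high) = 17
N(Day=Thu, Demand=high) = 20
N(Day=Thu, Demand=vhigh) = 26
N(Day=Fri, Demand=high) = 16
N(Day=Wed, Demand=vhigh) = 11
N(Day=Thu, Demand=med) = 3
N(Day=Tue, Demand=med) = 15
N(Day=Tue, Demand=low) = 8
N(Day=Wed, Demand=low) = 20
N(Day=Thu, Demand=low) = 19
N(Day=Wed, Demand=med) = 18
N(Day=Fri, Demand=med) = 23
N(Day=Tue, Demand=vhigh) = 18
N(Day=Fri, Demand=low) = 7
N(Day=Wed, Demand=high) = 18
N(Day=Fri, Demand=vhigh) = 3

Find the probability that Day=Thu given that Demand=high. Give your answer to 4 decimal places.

0.2817

Total with Demand=high: 17 + 18 + 20 + 16 = 71.
P(Day=Thu | Demand=high) = 20/71 = 0.2817.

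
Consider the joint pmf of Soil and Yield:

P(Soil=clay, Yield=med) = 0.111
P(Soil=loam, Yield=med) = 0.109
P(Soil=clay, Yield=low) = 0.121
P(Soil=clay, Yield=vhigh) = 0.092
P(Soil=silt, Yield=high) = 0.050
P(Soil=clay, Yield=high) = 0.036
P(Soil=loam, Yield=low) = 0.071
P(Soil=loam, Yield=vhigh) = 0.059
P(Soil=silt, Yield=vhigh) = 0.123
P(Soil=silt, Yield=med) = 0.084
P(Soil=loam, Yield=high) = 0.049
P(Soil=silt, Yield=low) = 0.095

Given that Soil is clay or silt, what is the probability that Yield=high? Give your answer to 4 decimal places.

P(Soil=clay) = 0.121 + 0.111 + 0.036 + 0.092 = 0.360.
P(Soil=silt) = 0.095 + 0.084 + 0.050 + 0.123 = 0.352.
P(Soil ∈ {clay, silt}) = 0.360 + 0.352 = 0.712; P(Yield=high, Soil ∈ {clay, silt}) = 0.036 + 0.050 = 0.086.
P(Yield=high | Soil ∈ {clay, silt}) = 0.086/0.712 = 0.1208.

0.1208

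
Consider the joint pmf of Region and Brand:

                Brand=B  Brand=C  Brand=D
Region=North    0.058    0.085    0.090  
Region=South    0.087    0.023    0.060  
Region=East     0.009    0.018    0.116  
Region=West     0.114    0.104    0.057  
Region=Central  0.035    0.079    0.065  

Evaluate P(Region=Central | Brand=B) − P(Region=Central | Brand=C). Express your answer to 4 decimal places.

-0.1402

P(Brand=B) = 0.058 + 0.087 + 0.009 + 0.114 + 0.035 = 0.303; P(Region=Central | Brand=B) = 0.035/0.303 = 0.11551.
P(Brand=C) = 0.085 + 0.023 + 0.018 + 0.104 + 0.079 = 0.309; P(Region=Central | Brand=C) = 0.079/0.309 = 0.25566.
Difference = -0.1402.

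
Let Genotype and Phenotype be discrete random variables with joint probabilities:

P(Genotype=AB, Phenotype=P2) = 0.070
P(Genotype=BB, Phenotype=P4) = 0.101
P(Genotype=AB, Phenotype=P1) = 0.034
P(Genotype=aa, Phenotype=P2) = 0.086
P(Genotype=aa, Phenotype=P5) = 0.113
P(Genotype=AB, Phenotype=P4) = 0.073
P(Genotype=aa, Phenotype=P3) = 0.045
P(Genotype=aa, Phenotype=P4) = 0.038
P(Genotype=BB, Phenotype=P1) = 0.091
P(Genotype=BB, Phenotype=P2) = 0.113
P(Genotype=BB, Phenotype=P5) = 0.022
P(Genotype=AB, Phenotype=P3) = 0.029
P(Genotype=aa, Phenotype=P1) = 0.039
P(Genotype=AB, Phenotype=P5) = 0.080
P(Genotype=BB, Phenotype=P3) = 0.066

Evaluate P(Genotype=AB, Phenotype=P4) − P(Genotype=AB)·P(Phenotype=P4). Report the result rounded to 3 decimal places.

P(Genotype=AB) = 0.034 + 0.070 + 0.029 + 0.073 + 0.080 = 0.286.
P(Phenotype=P4) = 0.038 + 0.073 + 0.101 = 0.212.
P(Genotype=AB, Phenotype=P4) − P(Genotype=AB)P(Phenotype=P4) = 0.073 − 0.286×0.212 = 0.012.

0.012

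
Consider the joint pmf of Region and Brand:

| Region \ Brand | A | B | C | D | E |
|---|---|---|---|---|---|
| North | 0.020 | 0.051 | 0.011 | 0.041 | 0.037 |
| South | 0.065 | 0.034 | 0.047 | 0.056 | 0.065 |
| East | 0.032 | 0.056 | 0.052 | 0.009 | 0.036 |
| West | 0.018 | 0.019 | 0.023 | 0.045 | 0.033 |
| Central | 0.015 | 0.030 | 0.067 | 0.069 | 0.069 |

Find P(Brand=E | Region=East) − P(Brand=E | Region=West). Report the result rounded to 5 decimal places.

-0.04454

P(Region=East) = 0.032 + 0.056 + 0.052 + 0.009 + 0.036 = 0.185; P(Brand=E | Region=East) = 0.036/0.185 = 0.194595.
P(Region=West) = 0.018 + 0.019 + 0.023 + 0.045 + 0.033 = 0.138; P(Brand=E | Region=West) = 0.033/0.138 = 0.239130.
Difference = -0.04454.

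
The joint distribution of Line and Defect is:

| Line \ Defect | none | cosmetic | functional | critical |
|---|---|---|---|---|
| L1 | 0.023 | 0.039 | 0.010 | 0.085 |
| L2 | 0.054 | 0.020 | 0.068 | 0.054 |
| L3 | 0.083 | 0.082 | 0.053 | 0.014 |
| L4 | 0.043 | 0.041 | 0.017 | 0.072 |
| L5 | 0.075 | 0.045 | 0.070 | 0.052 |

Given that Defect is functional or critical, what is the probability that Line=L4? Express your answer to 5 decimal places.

P(Defect=functional) = 0.010 + 0.068 + 0.053 + 0.017 + 0.070 = 0.218.
P(Defect=critical) = 0.085 + 0.054 + 0.014 + 0.072 + 0.052 = 0.277.
P(Defect ∈ {functional, critical}) = 0.218 + 0.277 = 0.495; P(Line=L4, Defect ∈ {functional, critical}) = 0.017 + 0.072 = 0.089.
P(Line=L4 | Defect ∈ {functional, critical}) = 0.089/0.495 = 0.17980.

0.17980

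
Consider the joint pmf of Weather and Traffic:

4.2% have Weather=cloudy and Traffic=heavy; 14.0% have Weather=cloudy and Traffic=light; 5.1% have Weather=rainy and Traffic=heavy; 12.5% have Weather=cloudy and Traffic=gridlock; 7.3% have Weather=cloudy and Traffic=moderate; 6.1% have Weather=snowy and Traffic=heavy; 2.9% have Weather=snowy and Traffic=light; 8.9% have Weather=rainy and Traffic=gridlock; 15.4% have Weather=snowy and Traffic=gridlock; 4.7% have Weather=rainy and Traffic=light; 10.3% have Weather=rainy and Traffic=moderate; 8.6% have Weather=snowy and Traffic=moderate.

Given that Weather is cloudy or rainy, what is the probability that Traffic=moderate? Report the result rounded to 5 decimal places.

P(Weather=cloudy) = 0.140 + 0.073 + 0.042 + 0.125 = 0.380.
P(Weather=rainy) = 0.047 + 0.103 + 0.051 + 0.089 = 0.290.
P(Weather ∈ {cloudy, rainy}) = 0.380 + 0.290 = 0.670; P(Traffic=moderate, Weather ∈ {cloudy, rainy}) = 0.073 + 0.103 = 0.176.
P(Traffic=moderate | Weather ∈ {cloudy, rainy}) = 0.176/0.670 = 0.26269.

0.26269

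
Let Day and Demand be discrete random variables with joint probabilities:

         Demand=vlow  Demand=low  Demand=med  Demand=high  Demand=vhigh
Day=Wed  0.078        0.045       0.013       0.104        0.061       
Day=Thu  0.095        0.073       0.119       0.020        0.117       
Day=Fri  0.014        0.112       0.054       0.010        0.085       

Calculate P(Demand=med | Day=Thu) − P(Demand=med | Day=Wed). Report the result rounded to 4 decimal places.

P(Day=Thu) = 0.095 + 0.073 + 0.119 + 0.020 + 0.117 = 0.424; P(Demand=med | Day=Thu) = 0.119/0.424 = 0.28066.
P(Day=Wed) = 0.078 + 0.045 + 0.013 + 0.104 + 0.061 = 0.301; P(Demand=med | Day=Wed) = 0.013/0.301 = 0.04319.
Difference = 0.2375.

0.2375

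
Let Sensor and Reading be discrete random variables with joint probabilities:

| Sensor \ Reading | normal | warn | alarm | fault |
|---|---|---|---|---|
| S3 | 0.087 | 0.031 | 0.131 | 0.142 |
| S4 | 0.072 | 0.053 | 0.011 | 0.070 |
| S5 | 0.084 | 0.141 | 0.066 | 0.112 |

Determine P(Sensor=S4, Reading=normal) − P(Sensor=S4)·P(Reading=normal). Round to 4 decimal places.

P(Sensor=S4) = 0.072 + 0.053 + 0.011 + 0.070 = 0.206.
P(Reading=normal) = 0.087 + 0.072 + 0.084 = 0.243.
P(Sensor=S4, Reading=normal) − P(Sensor=S4)P(Reading=normal) = 0.072 − 0.206×0.243 = 0.0219.

0.0219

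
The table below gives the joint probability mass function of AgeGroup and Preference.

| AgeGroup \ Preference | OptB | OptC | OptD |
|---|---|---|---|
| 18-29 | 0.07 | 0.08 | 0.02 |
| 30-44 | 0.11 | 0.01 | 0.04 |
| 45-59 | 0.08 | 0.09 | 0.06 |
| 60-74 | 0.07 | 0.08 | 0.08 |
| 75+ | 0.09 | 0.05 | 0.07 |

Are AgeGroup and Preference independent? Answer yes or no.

no

P(AgeGroup=30-44) = 0.16 and P(Preference=OptB) = 0.42, so their product is 0.0672, but P(AgeGroup=30-44, Preference=OptB) = 0.11. Since these differ, AgeGroup and Preference are not independent.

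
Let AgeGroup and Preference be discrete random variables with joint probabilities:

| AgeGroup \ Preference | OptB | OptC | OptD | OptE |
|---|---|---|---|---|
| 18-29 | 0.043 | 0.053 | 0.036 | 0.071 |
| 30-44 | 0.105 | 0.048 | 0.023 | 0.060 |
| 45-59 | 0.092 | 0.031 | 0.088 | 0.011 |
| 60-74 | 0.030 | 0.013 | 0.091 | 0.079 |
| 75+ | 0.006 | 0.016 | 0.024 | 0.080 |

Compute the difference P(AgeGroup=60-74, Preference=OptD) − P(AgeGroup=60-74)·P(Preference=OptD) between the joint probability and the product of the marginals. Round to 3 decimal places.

0.035

P(AgeGroup=60-74) = 0.030 + 0.013 + 0.091 + 0.079 = 0.213.
P(Preference=OptD) = 0.036 + 0.023 + 0.088 + 0.091 + 0.024 = 0.262.
P(AgeGroup=60-74, Preference=OptD) − P(AgeGroup=60-74)P(Preference=OptD) = 0.091 − 0.213×0.262 = 0.035.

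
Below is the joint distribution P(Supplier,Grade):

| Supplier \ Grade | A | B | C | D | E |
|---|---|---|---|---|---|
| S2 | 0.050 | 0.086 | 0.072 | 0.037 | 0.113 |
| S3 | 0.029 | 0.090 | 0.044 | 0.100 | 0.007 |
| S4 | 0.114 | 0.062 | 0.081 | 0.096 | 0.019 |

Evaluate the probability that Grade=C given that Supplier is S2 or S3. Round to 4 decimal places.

P(Supplier=S2) = 0.050 + 0.086 + 0.072 + 0.037 + 0.113 = 0.358.
P(Supplier=S3) = 0.029 + 0.090 + 0.044 + 0.100 + 0.007 = 0.270.
P(Supplier ∈ {S2, S3}) = 0.358 + 0.270 = 0.628; P(Grade=C, Supplier ∈ {S2, S3}) = 0.072 + 0.044 = 0.116.
P(Grade=C | Supplier ∈ {S2, S3}) = 0.116/0.628 = 0.1847.

0.1847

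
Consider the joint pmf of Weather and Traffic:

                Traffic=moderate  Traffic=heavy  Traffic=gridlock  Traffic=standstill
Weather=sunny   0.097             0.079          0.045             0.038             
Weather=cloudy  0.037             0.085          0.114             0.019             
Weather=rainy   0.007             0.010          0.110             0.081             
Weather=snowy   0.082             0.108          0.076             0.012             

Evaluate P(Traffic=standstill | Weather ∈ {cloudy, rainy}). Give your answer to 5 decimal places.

P(Weather=cloudy) = 0.037 + 0.085 + 0.114 + 0.019 = 0.255.
P(Weather=rainy) = 0.007 + 0.010 + 0.110 + 0.081 = 0.208.
P(Weather ∈ {cloudy, rainy}) = 0.255 + 0.208 = 0.463; P(Traffic=standstill, Weather ∈ {cloudy, rainy}) = 0.019 + 0.081 = 0.100.
P(Traffic=standstill | Weather ∈ {cloudy, rainy}) = 0.100/0.463 = 0.21598.

0.21598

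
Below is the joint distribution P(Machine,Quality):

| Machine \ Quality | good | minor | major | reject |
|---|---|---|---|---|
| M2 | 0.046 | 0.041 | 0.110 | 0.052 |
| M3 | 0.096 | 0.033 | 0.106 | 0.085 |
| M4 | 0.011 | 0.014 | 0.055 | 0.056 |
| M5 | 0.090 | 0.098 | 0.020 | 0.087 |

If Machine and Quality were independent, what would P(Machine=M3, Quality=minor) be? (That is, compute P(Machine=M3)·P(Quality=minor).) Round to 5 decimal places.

0.05952

P(Machine=M3) = 0.096 + 0.033 + 0.106 + 0.085 = 0.320.
P(Quality=minor) = 0.041 + 0.033 + 0.014 + 0.098 = 0.186.
Product: 0.320 × 0.186 = 0.05952.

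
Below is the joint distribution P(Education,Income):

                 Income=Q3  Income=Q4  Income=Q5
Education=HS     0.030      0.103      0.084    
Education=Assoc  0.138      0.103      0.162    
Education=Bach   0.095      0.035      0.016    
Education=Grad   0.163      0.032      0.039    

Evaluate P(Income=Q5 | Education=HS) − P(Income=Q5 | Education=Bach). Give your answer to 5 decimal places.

P(Education=HS) = 0.030 + 0.103 + 0.084 = 0.217; P(Income=Q5 | Education=HS) = 0.084/0.217 = 0.387097.
P(Education=Bach) = 0.095 + 0.035 + 0.016 = 0.146; P(Income=Q5 | Education=Bach) = 0.016/0.146 = 0.109589.
Difference = 0.27751.

0.27751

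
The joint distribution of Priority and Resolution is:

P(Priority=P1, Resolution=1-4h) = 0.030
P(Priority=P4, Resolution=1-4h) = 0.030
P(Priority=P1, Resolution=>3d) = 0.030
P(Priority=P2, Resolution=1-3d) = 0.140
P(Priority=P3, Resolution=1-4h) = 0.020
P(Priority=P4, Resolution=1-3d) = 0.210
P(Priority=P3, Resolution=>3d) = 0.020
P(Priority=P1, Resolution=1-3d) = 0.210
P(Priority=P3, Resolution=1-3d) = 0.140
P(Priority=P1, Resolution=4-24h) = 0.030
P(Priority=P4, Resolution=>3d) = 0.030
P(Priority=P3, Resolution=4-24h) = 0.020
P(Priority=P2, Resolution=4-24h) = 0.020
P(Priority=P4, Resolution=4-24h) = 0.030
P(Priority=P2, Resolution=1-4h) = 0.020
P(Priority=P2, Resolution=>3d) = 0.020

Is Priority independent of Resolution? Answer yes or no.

Every cell satisfies P(Priority,Resolution) = P(Priority)·P(Resolution). For instance P(Priority=P2) = 0.200, P(Resolution=4-24h) = 0.100, and 0.200×0.100 = 0.020 matches the joint entry. So Priority and Resolution are independent.

yes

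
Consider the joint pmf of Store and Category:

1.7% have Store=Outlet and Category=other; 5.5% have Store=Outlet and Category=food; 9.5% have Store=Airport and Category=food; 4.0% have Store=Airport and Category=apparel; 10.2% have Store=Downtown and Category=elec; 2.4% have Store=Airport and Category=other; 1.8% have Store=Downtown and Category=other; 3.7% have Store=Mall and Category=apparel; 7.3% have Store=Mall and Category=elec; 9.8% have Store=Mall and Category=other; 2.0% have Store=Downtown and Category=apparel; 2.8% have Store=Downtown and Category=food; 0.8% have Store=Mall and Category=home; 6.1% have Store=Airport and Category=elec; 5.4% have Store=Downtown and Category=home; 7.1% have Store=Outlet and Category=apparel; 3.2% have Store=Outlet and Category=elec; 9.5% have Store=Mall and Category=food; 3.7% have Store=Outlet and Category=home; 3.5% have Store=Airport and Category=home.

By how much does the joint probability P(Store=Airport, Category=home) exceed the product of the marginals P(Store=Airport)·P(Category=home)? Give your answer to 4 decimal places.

0.0008

P(Store=Airport) = 0.095 + 0.040 + 0.061 + 0.035 + 0.024 = 0.255.
P(Category=home) = 0.054 + 0.008 + 0.035 + 0.037 = 0.134.
P(Store=Airport, Category=home) − P(Store=Airport)P(Category=home) = 0.035 − 0.255×0.134 = 0.0008.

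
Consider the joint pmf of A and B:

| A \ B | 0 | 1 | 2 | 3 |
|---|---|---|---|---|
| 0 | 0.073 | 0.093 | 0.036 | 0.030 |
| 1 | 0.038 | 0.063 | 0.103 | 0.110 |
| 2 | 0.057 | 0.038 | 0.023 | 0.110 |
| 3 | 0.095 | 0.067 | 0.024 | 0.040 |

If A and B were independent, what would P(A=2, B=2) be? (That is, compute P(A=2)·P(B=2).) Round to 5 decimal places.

P(A=2) = 0.057 + 0.038 + 0.023 + 0.110 = 0.228.
P(B=2) = 0.036 + 0.103 + 0.023 + 0.024 = 0.186.
Product: 0.228 × 0.186 = 0.04241.

0.04241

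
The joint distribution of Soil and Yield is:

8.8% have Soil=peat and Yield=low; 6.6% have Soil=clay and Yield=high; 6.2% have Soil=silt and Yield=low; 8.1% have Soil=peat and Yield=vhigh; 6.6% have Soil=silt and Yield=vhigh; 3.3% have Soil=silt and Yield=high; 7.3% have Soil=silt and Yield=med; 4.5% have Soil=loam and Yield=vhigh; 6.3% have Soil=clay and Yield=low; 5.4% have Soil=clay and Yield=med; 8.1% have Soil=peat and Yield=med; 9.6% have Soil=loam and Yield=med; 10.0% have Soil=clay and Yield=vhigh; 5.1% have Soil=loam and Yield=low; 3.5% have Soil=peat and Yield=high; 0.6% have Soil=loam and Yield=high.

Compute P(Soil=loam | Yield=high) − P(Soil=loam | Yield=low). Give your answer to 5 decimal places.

-0.15032

P(Yield=high) = 0.006 + 0.066 + 0.033 + 0.035 = 0.140; P(Soil=loam | Yield=high) = 0.006/0.140 = 0.042857.
P(Yield=low) = 0.051 + 0.063 + 0.062 + 0.088 = 0.264; P(Soil=loam | Yield=low) = 0.051/0.264 = 0.193182.
Difference = -0.15032.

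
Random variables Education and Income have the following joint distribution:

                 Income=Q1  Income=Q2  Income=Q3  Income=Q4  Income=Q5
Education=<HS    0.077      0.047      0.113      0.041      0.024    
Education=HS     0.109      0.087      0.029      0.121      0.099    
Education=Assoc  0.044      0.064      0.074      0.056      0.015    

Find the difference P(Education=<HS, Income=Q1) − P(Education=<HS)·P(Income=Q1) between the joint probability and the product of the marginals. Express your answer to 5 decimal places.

P(Education=<HS) = 0.077 + 0.047 + 0.113 + 0.041 + 0.024 = 0.302.
P(Income=Q1) = 0.077 + 0.109 + 0.044 = 0.230.
P(Education=<HS, Income=Q1) − P(Education=<HS)P(Income=Q1) = 0.077 − 0.302×0.230 = 0.00754.

0.00754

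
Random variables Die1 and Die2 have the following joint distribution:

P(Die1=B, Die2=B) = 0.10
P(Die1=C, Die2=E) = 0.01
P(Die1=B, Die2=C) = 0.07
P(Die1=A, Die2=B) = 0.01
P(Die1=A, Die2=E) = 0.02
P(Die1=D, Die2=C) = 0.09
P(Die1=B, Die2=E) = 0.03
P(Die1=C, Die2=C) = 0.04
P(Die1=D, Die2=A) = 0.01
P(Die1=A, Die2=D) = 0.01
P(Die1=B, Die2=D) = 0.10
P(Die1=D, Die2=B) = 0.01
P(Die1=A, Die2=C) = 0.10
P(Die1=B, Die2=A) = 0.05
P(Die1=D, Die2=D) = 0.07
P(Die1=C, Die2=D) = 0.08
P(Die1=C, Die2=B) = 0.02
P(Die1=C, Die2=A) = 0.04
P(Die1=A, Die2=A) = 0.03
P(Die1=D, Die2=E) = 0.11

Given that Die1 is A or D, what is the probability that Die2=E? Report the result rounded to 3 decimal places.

P(Die1=A) = 0.03 + 0.01 + 0.10 + 0.01 + 0.02 = 0.17.
P(Die1=D) = 0.01 + 0.01 + 0.09 + 0.07 + 0.11 = 0.29.
P(Die1 ∈ {A, D}) = 0.17 + 0.29 = 0.46; P(Die2=E, Die1 ∈ {A, D}) = 0.02 + 0.11 = 0.13.
P(Die2=E | Die1 ∈ {A, D}) = 0.13/0.46 = 0.283.

0.283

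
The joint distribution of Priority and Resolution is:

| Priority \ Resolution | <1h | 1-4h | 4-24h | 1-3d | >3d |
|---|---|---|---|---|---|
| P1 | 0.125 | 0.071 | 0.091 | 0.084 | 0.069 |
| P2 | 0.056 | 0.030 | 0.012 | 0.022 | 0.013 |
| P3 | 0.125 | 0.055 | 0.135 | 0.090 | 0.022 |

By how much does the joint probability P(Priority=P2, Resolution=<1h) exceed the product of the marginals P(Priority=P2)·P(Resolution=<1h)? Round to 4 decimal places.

0.0153

P(Priority=P2) = 0.056 + 0.030 + 0.012 + 0.022 + 0.013 = 0.133.
P(Resolution=<1h) = 0.125 + 0.056 + 0.125 = 0.306.
P(Priority=P2, Resolution=<1h) − P(Priority=P2)P(Resolution=<1h) = 0.056 − 0.133×0.306 = 0.0153.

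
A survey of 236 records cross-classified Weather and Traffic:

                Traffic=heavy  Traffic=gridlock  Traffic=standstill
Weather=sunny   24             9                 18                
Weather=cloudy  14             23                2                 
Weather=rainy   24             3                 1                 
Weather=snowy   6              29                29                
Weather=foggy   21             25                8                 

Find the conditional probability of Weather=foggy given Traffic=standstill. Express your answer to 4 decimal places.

0.1379

Total with Traffic=standstill: 18 + 2 + 1 + 29 + 8 = 58.
P(Weather=foggy | Traffic=standstill) = 8/58 = 0.1379.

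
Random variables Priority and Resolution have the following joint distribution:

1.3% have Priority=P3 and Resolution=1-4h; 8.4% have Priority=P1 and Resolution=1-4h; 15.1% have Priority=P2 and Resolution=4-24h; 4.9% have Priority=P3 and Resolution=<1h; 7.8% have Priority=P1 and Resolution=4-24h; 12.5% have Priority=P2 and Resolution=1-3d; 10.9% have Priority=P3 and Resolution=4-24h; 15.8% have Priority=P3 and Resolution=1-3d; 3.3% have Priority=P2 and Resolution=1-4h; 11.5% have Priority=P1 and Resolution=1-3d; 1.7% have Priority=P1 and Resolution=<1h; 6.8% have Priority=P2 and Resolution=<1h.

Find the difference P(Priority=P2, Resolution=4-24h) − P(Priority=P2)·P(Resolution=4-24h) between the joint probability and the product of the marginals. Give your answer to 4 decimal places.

0.0236

P(Priority=P2) = 0.068 + 0.033 + 0.151 + 0.125 = 0.377.
P(Resolution=4-24h) = 0.078 + 0.151 + 0.109 = 0.338.
P(Priority=P2, Resolution=4-24h) − P(Priority=P2)P(Resolution=4-24h) = 0.151 − 0.377×0.338 = 0.0236.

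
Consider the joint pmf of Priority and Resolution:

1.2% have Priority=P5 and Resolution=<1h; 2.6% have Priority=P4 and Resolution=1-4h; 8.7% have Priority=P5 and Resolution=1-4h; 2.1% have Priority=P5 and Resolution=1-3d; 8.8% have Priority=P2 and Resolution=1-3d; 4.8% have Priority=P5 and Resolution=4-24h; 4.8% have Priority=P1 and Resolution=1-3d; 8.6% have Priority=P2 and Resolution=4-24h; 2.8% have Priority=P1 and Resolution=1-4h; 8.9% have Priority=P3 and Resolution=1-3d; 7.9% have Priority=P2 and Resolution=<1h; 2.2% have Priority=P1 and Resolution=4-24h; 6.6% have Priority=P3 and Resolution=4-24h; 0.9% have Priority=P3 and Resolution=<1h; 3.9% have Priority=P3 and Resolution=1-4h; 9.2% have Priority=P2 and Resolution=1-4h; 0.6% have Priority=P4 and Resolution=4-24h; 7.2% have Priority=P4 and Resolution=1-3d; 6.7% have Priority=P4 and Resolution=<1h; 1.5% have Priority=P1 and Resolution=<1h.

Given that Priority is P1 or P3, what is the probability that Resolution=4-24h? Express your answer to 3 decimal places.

0.278

P(Priority=P1) = 0.015 + 0.028 + 0.022 + 0.048 = 0.113.
P(Priority=P3) = 0.009 + 0.039 + 0.066 + 0.089 = 0.203.
P(Priority ∈ {P1, P3}) = 0.113 + 0.203 = 0.316; P(Resolution=4-24h, Priority ∈ {P1, P3}) = 0.022 + 0.066 = 0.088.
P(Resolution=4-24h | Priority ∈ {P1, P3}) = 0.088/0.316 = 0.278.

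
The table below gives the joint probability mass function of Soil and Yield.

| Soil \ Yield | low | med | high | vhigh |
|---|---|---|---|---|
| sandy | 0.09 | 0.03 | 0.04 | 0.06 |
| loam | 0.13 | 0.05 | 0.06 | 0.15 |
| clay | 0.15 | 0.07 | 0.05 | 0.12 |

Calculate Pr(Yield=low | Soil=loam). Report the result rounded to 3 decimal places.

P(Soil=loam) = 0.13 + 0.05 + 0.06 + 0.15 = 0.39.
P(Yield=low | Soil=loam) = 0.13/0.39 = 0.333.

0.333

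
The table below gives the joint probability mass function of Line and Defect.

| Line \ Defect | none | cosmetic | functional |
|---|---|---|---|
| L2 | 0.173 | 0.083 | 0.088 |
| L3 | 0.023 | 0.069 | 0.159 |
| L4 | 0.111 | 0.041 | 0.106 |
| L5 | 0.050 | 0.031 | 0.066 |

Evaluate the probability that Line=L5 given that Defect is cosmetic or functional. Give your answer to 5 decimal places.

0.15086

P(Defect=cosmetic) = 0.083 + 0.069 + 0.041 + 0.031 = 0.224.
P(Defect=functional) = 0.088 + 0.159 + 0.106 + 0.066 = 0.419.
P(Defect ∈ {cosmetic, functional}) = 0.224 + 0.419 = 0.643; P(Line=L5, Defect ∈ {cosmetic, functional}) = 0.031 + 0.066 = 0.097.
P(Line=L5 | Defect ∈ {cosmetic, functional}) = 0.097/0.643 = 0.15086.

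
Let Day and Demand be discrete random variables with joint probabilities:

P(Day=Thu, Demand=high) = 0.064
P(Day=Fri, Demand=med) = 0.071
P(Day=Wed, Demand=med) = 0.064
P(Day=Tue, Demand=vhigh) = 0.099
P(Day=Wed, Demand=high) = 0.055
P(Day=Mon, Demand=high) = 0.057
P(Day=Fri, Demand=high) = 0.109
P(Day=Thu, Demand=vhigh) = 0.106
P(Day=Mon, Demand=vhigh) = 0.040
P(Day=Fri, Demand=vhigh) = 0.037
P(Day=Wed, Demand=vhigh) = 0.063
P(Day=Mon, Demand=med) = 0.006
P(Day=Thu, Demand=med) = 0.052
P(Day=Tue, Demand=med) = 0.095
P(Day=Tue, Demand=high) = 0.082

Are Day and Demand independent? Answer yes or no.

P(Day=Fri) = 0.217 and P(Demand=vhigh) = 0.345, so their product is 0.07487, but P(Day=Fri, Demand=vhigh) = 0.037. Since these differ, Day and Demand are not independent.

no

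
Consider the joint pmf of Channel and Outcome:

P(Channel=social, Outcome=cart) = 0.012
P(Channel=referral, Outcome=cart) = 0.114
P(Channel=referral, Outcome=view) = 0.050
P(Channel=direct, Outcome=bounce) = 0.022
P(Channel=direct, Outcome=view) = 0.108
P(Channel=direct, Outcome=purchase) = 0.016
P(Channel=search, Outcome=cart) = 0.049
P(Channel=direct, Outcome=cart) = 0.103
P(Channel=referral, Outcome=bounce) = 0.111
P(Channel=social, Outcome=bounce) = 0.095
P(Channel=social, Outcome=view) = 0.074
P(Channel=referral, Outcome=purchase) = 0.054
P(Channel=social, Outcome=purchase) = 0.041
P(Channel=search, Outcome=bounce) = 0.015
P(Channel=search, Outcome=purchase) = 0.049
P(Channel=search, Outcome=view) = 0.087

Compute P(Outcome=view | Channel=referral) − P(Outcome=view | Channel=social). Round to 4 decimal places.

P(Channel=referral) = 0.111 + 0.050 + 0.114 + 0.054 = 0.329; P(Outcome=view | Channel=referral) = 0.050/0.329 = 0.15198.
P(Channel=social) = 0.095 + 0.074 + 0.012 + 0.041 = 0.222; P(Outcome=view | Channel=social) = 0.074/0.222 = 0.33333.
Difference = -0.1814.

-0.1814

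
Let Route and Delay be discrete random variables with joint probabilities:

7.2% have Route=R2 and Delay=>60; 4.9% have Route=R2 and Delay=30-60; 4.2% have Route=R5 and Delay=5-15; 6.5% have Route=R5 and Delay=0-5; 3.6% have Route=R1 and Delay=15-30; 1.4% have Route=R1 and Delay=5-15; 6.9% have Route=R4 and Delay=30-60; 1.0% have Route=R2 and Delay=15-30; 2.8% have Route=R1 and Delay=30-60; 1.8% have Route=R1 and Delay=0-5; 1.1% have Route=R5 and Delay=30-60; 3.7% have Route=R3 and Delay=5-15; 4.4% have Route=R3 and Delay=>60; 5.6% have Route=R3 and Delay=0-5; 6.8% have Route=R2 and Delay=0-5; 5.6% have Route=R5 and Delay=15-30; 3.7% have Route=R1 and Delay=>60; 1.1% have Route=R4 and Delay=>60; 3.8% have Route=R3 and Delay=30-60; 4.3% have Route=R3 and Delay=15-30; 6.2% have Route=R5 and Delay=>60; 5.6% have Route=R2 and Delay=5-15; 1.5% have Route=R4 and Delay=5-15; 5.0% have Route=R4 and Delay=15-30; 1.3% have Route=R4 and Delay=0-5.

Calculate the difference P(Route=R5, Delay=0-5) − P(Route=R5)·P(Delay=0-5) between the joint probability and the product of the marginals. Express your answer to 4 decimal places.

0.0131

P(Route=R5) = 0.065 + 0.042 + 0.056 + 0.011 + 0.062 = 0.236.
P(Delay=0-5) = 0.018 + 0.068 + 0.056 + 0.013 + 0.065 = 0.220.
P(Route=R5, Delay=0-5) − P(Route=R5)P(Delay=0-5) = 0.065 − 0.236×0.220 = 0.0131.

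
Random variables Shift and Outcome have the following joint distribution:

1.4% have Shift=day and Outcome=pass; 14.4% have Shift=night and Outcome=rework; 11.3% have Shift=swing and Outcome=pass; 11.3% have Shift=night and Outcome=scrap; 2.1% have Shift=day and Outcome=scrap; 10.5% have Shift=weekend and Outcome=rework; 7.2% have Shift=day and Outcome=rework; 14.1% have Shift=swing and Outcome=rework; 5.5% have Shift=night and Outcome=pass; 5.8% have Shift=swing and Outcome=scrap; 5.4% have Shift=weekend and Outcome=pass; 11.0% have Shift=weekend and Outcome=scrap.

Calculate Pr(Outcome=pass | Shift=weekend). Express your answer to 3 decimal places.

P(Shift=weekend) = 0.054 + 0.105 + 0.110 = 0.269.
P(Outcome=pass | Shift=weekend) = 0.054/0.269 = 0.201.

0.201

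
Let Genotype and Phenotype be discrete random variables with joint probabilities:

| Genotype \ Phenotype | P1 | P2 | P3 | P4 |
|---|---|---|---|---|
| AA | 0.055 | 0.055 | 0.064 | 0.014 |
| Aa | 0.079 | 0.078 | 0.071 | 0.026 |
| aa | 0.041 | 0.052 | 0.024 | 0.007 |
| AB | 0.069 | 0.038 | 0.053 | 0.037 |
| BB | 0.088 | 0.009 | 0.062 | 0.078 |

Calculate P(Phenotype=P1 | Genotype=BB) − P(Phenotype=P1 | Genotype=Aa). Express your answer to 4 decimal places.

P(Genotype=BB) = 0.088 + 0.009 + 0.062 + 0.078 = 0.237; P(Phenotype=P1 | Genotype=BB) = 0.088/0.237 = 0.37131.
P(Genotype=Aa) = 0.079 + 0.078 + 0.071 + 0.026 = 0.254; P(Phenotype=P1 | Genotype=Aa) = 0.079/0.254 = 0.31102.
Difference = 0.0603.

0.0603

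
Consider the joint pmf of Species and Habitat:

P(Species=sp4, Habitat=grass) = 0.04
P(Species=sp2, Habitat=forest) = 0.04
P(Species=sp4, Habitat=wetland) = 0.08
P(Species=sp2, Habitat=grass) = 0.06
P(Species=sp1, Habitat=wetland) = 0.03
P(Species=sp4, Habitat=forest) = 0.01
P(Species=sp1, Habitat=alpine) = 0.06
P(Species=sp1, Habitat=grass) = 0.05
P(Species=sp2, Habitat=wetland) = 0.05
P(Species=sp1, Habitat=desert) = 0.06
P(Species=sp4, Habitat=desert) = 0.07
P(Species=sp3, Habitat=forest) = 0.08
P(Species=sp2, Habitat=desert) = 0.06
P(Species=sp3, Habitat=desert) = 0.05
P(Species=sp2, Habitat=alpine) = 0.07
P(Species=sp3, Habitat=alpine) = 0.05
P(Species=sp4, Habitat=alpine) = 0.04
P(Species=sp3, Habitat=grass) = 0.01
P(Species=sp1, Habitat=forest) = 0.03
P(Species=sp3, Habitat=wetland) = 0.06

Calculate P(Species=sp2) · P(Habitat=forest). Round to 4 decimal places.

0.0448

P(Species=sp2) = 0.04 + 0.06 + 0.05 + 0.06 + 0.07 = 0.28.
P(Habitat=forest) = 0.03 + 0.04 + 0.08 + 0.01 = 0.16.
Product: 0.28 × 0.16 = 0.0448.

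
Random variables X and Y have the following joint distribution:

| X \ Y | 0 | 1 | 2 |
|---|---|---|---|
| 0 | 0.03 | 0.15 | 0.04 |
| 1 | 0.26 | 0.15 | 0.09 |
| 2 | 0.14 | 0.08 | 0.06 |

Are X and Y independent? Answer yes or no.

P(X=0) = 0.22 and P(Y=1) = 0.38, so their product is 0.0836, but P(X=0, Y=1) = 0.15. Since these differ, X and Y are not independent.

no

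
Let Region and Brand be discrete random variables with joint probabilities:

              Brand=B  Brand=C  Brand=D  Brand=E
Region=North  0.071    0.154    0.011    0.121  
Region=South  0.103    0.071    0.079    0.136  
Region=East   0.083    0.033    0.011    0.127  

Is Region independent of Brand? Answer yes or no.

no

P(Region=North) = 0.357 and P(Brand=C) = 0.258, so their product is 0.09211, but P(Region=North, Brand=C) = 0.154. Since these differ, Region and Brand are not independent.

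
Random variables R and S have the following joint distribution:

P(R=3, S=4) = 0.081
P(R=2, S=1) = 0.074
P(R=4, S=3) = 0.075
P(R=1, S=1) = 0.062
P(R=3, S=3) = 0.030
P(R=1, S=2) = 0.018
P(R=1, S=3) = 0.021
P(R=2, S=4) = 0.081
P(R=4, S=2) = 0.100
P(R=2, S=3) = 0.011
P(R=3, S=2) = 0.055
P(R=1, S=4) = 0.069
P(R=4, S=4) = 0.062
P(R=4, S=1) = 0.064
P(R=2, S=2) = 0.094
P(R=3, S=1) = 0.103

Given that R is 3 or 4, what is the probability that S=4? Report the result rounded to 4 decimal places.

0.2509

P(R=3) = 0.103 + 0.055 + 0.030 + 0.081 = 0.269.
P(R=4) = 0.064 + 0.100 + 0.075 + 0.062 = 0.301.
P(R ∈ {3, 4}) = 0.269 + 0.301 = 0.570; P(S=4, R ∈ {3, 4}) = 0.081 + 0.062 = 0.143.
P(S=4 | R ∈ {3, 4}) = 0.143/0.570 = 0.2509.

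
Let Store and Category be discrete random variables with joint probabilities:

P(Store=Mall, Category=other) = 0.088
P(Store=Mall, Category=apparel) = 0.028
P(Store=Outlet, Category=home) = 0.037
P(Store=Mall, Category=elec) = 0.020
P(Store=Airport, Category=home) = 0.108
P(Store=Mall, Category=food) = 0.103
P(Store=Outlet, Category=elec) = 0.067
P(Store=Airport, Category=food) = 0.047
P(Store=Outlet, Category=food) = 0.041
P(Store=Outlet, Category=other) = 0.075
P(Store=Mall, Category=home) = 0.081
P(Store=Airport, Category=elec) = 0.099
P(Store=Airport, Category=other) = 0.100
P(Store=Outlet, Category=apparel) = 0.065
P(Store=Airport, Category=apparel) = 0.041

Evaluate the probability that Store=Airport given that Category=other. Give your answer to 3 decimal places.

P(Category=other) = 0.088 + 0.100 + 0.075 = 0.263.
P(Store=Airport | Category=other) = 0.100/0.263 = 0.380.

0.380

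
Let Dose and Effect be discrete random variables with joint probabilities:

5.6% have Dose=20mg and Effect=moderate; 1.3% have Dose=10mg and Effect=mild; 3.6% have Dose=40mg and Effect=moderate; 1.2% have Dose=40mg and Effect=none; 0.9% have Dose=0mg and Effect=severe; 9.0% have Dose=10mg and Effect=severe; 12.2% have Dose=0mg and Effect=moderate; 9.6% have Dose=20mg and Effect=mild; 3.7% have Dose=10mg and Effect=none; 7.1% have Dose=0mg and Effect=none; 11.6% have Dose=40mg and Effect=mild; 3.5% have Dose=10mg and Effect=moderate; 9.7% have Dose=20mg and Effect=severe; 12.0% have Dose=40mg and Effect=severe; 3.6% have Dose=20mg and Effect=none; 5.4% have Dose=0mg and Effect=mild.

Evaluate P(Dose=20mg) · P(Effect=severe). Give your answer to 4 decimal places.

0.0901

P(Dose=20mg) = 0.036 + 0.096 + 0.056 + 0.097 = 0.285.
P(Effect=severe) = 0.009 + 0.090 + 0.097 + 0.120 = 0.316.
Product: 0.285 × 0.316 = 0.0901.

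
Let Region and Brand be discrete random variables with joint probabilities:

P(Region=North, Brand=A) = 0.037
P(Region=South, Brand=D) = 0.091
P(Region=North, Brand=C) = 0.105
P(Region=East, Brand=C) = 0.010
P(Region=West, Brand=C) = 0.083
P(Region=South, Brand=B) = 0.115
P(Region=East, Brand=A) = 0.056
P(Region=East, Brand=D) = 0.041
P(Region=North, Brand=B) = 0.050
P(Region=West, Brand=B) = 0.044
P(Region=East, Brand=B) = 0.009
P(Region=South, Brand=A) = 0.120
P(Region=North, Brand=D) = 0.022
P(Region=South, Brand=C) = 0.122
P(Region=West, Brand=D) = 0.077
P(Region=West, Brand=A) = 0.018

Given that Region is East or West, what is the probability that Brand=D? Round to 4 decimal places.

0.3491

P(Region=East) = 0.056 + 0.009 + 0.010 + 0.041 = 0.116.
P(Region=West) = 0.018 + 0.044 + 0.083 + 0.077 = 0.222.
P(Region ∈ {East, West}) = 0.116 + 0.222 = 0.338; P(Brand=D, Region ∈ {East, West}) = 0.041 + 0.077 = 0.118.
P(Brand=D | Region ∈ {East, West}) = 0.118/0.338 = 0.3491.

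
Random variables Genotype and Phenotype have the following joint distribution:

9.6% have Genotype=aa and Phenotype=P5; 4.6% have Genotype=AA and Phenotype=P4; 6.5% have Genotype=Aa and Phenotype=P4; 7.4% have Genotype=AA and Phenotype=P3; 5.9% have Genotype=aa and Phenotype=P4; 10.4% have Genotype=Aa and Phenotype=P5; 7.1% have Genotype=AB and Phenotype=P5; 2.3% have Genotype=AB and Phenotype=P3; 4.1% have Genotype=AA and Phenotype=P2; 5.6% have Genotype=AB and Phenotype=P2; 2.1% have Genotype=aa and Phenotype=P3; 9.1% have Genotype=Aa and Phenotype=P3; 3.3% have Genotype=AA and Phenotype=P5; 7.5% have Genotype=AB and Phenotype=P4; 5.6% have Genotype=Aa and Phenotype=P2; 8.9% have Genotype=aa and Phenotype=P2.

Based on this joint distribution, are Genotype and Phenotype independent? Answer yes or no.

no

P(Genotype=aa) = 0.265 and P(Phenotype=P3) = 0.209, so their product is 0.05539, but P(Genotype=aa, Phenotype=P3) = 0.021. Since these differ, Genotype and Phenotype are not independent.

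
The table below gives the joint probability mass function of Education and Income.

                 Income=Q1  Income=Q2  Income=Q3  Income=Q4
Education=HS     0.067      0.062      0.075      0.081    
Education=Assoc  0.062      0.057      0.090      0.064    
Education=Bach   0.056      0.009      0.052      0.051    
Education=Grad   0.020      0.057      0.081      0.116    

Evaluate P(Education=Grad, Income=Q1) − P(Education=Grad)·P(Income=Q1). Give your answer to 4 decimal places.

P(Education=Grad) = 0.020 + 0.057 + 0.081 + 0.116 = 0.274.
P(Income=Q1) = 0.067 + 0.062 + 0.056 + 0.020 = 0.205.
P(Education=Grad, Income=Q1) − P(Education=Grad)P(Income=Q1) = 0.020 − 0.274×0.205 = -0.0362.

-0.0362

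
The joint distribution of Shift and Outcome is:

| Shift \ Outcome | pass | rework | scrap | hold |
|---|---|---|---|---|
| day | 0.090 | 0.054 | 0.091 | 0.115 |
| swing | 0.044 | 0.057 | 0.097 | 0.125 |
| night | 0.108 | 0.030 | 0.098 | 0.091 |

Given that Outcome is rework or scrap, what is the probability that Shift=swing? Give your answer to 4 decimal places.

P(Outcome=rework) = 0.054 + 0.057 + 0.030 = 0.141.
P(Outcome=scrap) = 0.091 + 0.097 + 0.098 = 0.286.
P(Outcome ∈ {rework, scrap}) = 0.141 + 0.286 = 0.427; P(Shift=swing, Outcome ∈ {rework, scrap}) = 0.057 + 0.097 = 0.154.
P(Shift=swing | Outcome ∈ {rework, scrap}) = 0.154/0.427 = 0.3607.

0.3607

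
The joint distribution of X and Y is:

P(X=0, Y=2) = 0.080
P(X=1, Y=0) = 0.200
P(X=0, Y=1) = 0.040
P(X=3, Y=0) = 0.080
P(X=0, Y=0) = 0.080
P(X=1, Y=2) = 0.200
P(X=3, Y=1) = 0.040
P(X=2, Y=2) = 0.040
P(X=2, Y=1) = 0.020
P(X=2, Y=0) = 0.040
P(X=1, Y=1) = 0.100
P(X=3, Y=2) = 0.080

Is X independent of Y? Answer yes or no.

yes

Every cell satisfies P(X,Y) = P(X)·P(Y). For instance P(X=3) = 0.200, P(Y=0) = 0.400, and 0.200×0.400 = 0.080 matches the joint entry. So X and Y are independent.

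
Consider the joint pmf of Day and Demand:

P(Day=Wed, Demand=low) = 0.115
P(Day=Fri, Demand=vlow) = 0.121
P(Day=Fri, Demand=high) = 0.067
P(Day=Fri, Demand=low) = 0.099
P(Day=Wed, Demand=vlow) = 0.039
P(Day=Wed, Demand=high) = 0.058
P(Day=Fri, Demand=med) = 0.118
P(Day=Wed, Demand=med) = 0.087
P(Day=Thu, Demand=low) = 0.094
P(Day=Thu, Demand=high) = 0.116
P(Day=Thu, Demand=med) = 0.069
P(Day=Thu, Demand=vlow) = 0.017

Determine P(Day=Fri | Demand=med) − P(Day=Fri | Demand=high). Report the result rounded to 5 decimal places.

0.15265

P(Demand=med) = 0.087 + 0.069 + 0.118 = 0.274; P(Day=Fri | Demand=med) = 0.118/0.274 = 0.430657.
P(Demand=high) = 0.058 + 0.116 + 0.067 = 0.241; P(Day=Fri | Demand=high) = 0.067/0.241 = 0.278008.
Difference = 0.15265.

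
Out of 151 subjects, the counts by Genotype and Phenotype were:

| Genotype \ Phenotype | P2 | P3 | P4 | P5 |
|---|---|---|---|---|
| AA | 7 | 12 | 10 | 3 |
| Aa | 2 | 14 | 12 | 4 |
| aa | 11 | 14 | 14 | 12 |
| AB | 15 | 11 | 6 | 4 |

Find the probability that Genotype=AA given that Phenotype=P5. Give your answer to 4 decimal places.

Total with Phenotype=P5: 3 + 4 + 12 + 4 = 23.
P(Genotype=AA | Phenotype=P5) = 3/23 = 0.1304.

0.1304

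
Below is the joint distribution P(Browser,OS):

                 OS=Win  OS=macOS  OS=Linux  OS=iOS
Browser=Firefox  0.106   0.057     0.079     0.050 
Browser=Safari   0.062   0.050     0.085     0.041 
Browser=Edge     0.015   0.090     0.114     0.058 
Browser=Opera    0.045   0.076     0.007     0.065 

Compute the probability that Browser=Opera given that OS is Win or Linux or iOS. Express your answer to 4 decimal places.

0.1609

P(OS=Win) = 0.106 + 0.062 + 0.015 + 0.045 = 0.228.
P(OS=Linux) = 0.079 + 0.085 + 0.114 + 0.007 = 0.285.
P(OS=iOS) = 0.050 + 0.041 + 0.058 + 0.065 = 0.214.
P(OS ∈ {Win, Linux, iOS}) = 0.228 + 0.285 + 0.214 = 0.727; P(Browser=Opera, OS ∈ {Win, Linux, iOS}) = 0.045 + 0.007 + 0.065 = 0.117.
P(Browser=Opera | OS ∈ {Win, Linux, iOS}) = 0.117/0.727 = 0.1609.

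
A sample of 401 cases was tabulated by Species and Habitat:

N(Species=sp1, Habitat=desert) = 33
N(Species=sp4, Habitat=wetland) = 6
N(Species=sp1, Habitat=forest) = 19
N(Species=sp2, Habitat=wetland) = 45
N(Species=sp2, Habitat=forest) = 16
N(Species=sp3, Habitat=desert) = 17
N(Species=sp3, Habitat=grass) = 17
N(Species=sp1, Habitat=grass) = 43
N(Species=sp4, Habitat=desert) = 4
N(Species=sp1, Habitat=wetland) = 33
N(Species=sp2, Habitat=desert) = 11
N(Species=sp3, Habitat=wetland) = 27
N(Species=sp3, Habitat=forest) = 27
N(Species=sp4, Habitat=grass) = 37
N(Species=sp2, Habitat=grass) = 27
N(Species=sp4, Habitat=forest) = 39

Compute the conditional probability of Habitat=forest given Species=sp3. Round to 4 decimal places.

0.3068

Total with Species=sp3: 27 + 17 + 27 + 17 = 88.
P(Habitat=forest | Species=sp3) = 27/88 = 0.3068.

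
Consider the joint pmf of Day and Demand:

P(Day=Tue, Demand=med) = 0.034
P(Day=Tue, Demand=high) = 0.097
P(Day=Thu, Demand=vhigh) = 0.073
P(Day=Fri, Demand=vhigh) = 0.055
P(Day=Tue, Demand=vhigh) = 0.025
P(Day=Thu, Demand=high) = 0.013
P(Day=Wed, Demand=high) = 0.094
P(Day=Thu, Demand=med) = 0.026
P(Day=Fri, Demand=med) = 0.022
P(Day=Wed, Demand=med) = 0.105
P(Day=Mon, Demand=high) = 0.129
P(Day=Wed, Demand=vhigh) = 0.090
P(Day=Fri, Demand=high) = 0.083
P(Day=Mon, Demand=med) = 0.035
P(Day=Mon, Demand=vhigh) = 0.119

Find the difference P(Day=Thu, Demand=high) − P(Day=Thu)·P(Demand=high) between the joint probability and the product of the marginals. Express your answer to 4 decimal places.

-0.0336

P(Day=Thu) = 0.026 + 0.013 + 0.073 = 0.112.
P(Demand=high) = 0.129 + 0.097 + 0.094 + 0.013 + 0.083 = 0.416.
P(Day=Thu, Demand=high) − P(Day=Thu)P(Demand=high) = 0.013 − 0.112×0.416 = -0.0336.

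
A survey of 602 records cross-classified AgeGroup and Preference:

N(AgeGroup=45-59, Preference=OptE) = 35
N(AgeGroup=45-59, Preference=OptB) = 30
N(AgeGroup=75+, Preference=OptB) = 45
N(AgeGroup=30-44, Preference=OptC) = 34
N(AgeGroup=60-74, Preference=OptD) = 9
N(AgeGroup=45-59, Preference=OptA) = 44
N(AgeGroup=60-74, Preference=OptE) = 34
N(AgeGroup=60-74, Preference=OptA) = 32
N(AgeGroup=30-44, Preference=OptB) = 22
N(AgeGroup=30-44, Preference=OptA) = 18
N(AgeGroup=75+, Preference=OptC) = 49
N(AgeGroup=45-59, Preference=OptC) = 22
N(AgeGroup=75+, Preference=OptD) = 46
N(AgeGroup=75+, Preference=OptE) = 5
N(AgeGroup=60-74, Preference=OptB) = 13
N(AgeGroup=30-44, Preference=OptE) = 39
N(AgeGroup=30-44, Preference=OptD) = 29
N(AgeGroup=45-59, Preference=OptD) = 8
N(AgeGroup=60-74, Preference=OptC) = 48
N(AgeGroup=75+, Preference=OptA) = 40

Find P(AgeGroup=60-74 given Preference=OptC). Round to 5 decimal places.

Total with Preference=OptC: 34 + 22 + 48 + 49 = 153.
P(AgeGroup=60-74 | Preference=OptC) = 48/153 = 0.31373.

0.31373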